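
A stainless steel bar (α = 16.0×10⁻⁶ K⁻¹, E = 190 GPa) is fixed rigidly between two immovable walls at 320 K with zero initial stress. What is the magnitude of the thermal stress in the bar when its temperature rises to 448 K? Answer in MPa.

σ = 389 MPa

Fully constrained: the free strain ε = αΔT is blocked, so σ = Eε = EαΔT.
|ΔT| = 128 K
σ = 190×10⁹ × 16.0×10⁻⁶ × 128 = 3.89×10⁸ Pa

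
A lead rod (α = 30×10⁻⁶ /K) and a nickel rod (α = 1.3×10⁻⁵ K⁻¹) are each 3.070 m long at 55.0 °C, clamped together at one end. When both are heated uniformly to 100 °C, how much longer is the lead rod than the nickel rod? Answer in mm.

ΔT = 45.0 K
lead: ΔL = 30×10⁻⁶ × 3.070 m × 45.0 = 4.1445×10⁻³ m = 4.1445 mm
nickel: ΔL = 1.3×10⁻⁵ × 3.070 m × 45.0 = 1.7960×10⁻³ m = 1.7960 mm
difference = 4.1445 − 1.7960 = 2.3485 mm

2.35 mm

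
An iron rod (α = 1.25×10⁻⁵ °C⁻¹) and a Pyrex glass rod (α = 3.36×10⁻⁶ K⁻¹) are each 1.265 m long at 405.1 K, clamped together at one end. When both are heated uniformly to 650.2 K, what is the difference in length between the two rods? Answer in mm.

ΔT = 245.1 K
iron: ΔL = 1.25×10⁻⁵ × 1.265 m × 245.1 = 3.8756×10⁻³ m = 3.8756 mm
Pyrex glass: ΔL = 3.36×10⁻⁶ × 1.265 m × 245.1 = 1.0418×10⁻³ m = 1.0418 mm
difference = 3.8756 − 1.0418 = 2.8338 mm

2.83 mm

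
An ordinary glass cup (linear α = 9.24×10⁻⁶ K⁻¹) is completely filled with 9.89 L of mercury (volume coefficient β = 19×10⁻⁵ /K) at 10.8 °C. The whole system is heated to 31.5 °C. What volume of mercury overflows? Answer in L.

The cup also expands: β_container ≈ 3α = 2.772×10⁻⁵ /K
Net overflow = V₀(β_liq − 3α_cont)ΔT
β − 3α = 1.90×10⁻⁴ − 2.772×10⁻⁵ = 1.6228×10⁻⁴ /K; ΔT = 20.7 K
ΔV = 9.89 × 1.6228×10⁻⁴ × 20.7 = 0.0332 L

0.0332 L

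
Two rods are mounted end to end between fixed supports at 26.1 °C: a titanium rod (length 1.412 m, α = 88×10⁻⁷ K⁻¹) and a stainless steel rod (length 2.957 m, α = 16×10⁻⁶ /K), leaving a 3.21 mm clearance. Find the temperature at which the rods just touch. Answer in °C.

α₁L₁ = 1.24256×10⁻⁵ m/K, α₂L₂ = 4.7312×10⁻⁵ m/K → total 5.97376×10⁻⁵ m/K
ΔT = g/(α₁L₁+α₂L₂) = 3.21×10⁻³ / 5.97376×10⁻⁵ = 53.735 K
T = 26.1 + 53.735 = 79.835 °C

T = 79.8 °C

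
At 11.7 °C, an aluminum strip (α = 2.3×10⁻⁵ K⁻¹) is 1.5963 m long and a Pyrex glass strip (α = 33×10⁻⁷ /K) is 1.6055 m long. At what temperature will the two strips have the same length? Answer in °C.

T = 304.5 °C

Equal length when α₁L₁ΔT − α₂L₂ΔT = L₂ − L₁ = 9.20×10⁻³ m
α₁L₁ = 3.67149×10⁻⁵, α₂L₂ = 5.29815×10⁻⁶ → Δ(αL) = 3.141675×10⁻⁵ m/K
ΔT = 9.20×10⁻³ / 3.141675×10⁻⁵ = 292.837 K, so T = 11.7 + 292.837 = 304.537 °C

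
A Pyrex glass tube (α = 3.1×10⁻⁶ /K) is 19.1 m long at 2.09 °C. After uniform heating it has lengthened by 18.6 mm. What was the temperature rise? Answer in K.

ΔL = αL₀ΔT ⇒ ΔT = ΔL / (αL₀)
ΔT = 18.6×10⁻³ m / (3.1×10⁻⁶ × 19.1 m) = 314.14 K

ΔT = 314 K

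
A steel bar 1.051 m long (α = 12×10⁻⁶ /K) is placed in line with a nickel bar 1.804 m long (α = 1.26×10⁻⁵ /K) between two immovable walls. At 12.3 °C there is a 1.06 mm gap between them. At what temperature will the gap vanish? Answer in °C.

T = 42.3 °C

α₁L₁ = 1.2612×10⁻⁵ m/K, α₂L₂ = 2.27304×10⁻⁵ m/K → total 3.53424×10⁻⁵ m/K
ΔT = g/(α₁L₁+α₂L₂) = 1.06×10⁻³ / 3.53424×10⁻⁵ = 29.992 K
T = 12.3 + 29.992 = 42.292 °C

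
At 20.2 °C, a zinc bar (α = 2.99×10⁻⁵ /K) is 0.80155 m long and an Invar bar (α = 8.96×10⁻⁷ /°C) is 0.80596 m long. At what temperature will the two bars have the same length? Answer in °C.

L₁(1 + α₁ΔT) = L₂(1 + α₂ΔT) ⇒ ΔT = (L₂ − L₁)/(α₁L₁ − α₂L₂)
L₂ − L₁ = 0.80596 − 0.80155 = 4.41×10⁻³ m
α₁L₁ − α₂L₂ = 2.99×10⁻⁵×0.80155 − 8.96×10⁻⁷×0.80596 = 2.324420484×10⁻⁵ m/K
ΔT = 4.41×10⁻³ / 2.324420484×10⁻⁵ = 189.725 K
T = 20.2 + 189.725 = 209.925 °C

T = 209.9 °C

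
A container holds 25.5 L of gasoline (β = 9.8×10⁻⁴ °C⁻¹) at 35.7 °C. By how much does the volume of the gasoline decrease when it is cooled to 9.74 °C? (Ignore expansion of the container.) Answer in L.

|ΔT| = |9.74 − 35.7| = 25.96 K
ΔV = βV₀ΔT = (9.8×10⁻⁴)(25.5)(25.96) = 0.649 L

ΔV = 0.649 L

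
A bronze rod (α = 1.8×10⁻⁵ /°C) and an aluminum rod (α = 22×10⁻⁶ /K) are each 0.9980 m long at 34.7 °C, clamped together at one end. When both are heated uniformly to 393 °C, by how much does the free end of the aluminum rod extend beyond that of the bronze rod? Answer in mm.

ΔT = 358.3 K
bronze: ΔL = 1.8×10⁻⁵ × 0.9980 m × 358.3 = 6.4365×10⁻³ m = 6.4365 mm
aluminum: ΔL = 22×10⁻⁶ × 0.9980 m × 358.3 = 7.8668×10⁻³ m = 7.8668 mm
difference = 7.8668 − 6.4365 = 1.4303 mm

1.43 mm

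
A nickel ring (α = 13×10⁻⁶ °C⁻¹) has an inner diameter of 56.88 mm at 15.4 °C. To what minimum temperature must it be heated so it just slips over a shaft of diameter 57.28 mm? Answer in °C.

Required Δd = 57.28 − 56.88 = 0.40 mm
Δd = αd₀ΔT ⇒ ΔT = Δd/(αd₀) = 0.40 / (13×10⁻⁶ × 56.88) = 540.95 K
T_min = 15.4 + 540.95 = 556.35 °C

T = 556 °C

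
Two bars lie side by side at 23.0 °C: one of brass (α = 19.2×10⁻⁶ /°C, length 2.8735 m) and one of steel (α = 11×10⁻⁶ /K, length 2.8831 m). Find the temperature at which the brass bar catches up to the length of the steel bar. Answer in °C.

L₁(1 + α₁ΔT) = L₂(1 + α₂ΔT) ⇒ ΔT = (L₂ − L₁)/(α₁L₁ − α₂L₂)
L₂ − L₁ = 2.8831 − 2.8735 = 9.60×10⁻³ m
α₁L₁ − α₂L₂ = 19.2×10⁻⁶×2.8735 − 11×10⁻⁶×2.8831 = 2.34571×10⁻⁵ m/K
ΔT = 9.60×10⁻³ / 2.34571×10⁻⁵ = 409.258 K
T = 23.0 + 409.258 = 432.258 °C

T = 432.3 °C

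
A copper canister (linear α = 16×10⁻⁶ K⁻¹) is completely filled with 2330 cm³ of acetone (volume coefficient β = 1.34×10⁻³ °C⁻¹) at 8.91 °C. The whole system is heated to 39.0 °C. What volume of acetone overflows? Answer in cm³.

The canister also expands: β_container ≈ 3α = 4.8×10⁻⁵ /K
Net overflow = V₀(β_liq − 3α_cont)ΔT
β − 3α = 1.34×10⁻³ − 4.8×10⁻⁵ = 1.292×10⁻³ /K; ΔT = 30.09 K
ΔV = 2330 × 1.292×10⁻³ × 30.09 = 90.6 cm³

90.6 cm³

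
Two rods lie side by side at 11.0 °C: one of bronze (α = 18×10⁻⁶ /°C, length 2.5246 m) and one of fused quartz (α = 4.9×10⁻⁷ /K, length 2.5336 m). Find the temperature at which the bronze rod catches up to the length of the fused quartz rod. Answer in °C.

Equal length when α₁L₁ΔT − α₂L₂ΔT = L₂ − L₁ = 9.00×10⁻³ m
α₁L₁ = 4.54428×10⁻⁵, α₂L₂ = 1.241464×10⁻⁶ → Δ(αL) = 4.4201336×10⁻⁵ m/K
ΔT = 9.00×10⁻³ / 4.4201336×10⁻⁵ = 203.614 K, so T = 11.0 + 203.614 = 214.614 °C

T = 214.6 °C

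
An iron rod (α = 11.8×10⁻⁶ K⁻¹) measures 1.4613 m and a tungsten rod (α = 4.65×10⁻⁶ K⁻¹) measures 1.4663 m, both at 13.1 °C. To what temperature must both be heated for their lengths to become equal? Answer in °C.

T = 492.7 °C

L₁(1 + α₁ΔT) = L₂(1 + α₂ΔT) ⇒ ΔT = (L₂ − L₁)/(α₁L₁ − α₂L₂)
L₂ − L₁ = 1.4663 − 1.4613 = 5.00×10⁻³ m
α₁L₁ − α₂L₂ = 11.8×10⁻⁶×1.4613 − 4.65×10⁻⁶×1.4663 = 1.0425045×10⁻⁵ m/K
ΔT = 5.00×10⁻³ / 1.0425045×10⁻⁵ = 479.614 K
T = 13.1 + 479.614 = 492.714 °C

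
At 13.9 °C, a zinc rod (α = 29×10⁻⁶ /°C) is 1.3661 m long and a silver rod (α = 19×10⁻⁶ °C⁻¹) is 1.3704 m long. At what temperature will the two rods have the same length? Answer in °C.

L₁(1 + α₁ΔT) = L₂(1 + α₂ΔT) ⇒ ΔT = (L₂ − L₁)/(α₁L₁ − α₂L₂)
L₂ − L₁ = 1.3704 − 1.3661 = 4.30×10⁻³ m
α₁L₁ − α₂L₂ = 29×10⁻⁶×1.3661 − 19×10⁻⁶×1.3704 = 1.35793×10⁻⁵ m/K
ΔT = 4.30×10⁻³ / 1.35793×10⁻⁵ = 316.658 K
T = 13.9 + 316.658 = 330.558 °C

T = 330.6 °C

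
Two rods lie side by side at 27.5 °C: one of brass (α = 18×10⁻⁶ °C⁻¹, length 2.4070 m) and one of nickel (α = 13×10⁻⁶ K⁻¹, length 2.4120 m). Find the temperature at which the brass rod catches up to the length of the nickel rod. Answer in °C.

Equal length when α₁L₁ΔT − α₂L₂ΔT = L₂ − L₁ = 5.00×10⁻³ m
α₁L₁ = 4.3326×10⁻⁵, α₂L₂ = 3.1356×10⁻⁵ → Δ(αL) = 1.197×10⁻⁵ m/K
ΔT = 5.00×10⁻³ / 1.197×10⁻⁵ = 417.711 K, so T = 27.5 + 417.711 = 445.211 °C

T = 445.2 °C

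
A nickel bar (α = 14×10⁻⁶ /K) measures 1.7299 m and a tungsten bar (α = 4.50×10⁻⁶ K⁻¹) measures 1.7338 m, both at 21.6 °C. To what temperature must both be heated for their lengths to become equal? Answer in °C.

T = 259.2 °C

L₁(1 + α₁ΔT) = L₂(1 + α₂ΔT) ⇒ ΔT = (L₂ − L₁)/(α₁L₁ − α₂L₂)
L₂ − L₁ = 1.7338 − 1.7299 = 3.90×10⁻³ m
α₁L₁ − α₂L₂ = 14×10⁻⁶×1.7299 − 4.50×10⁻⁶×1.7338 = 1.64165×10⁻⁵ m/K
ΔT = 3.90×10⁻³ / 1.64165×10⁻⁵ = 237.566 K
T = 21.6 + 237.566 = 259.166 °C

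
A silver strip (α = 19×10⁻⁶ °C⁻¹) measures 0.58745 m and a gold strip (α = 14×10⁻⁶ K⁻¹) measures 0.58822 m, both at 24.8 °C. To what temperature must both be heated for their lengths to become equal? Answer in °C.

L₁(1 + α₁ΔT) = L₂(1 + α₂ΔT) ⇒ ΔT = (L₂ − L₁)/(α₁L₁ − α₂L₂)
L₂ − L₁ = 0.58822 − 0.58745 = 7.70×10⁻⁴ m
α₁L₁ − α₂L₂ = 19×10⁻⁶×0.58745 − 14×10⁻⁶×0.58822 = 2.92647×10⁻⁶ m/K
ΔT = 7.70×10⁻⁴ / 2.92647×10⁻⁶ = 263.116 K
T = 24.8 + 263.116 = 287.916 °C

T = 287.9 °C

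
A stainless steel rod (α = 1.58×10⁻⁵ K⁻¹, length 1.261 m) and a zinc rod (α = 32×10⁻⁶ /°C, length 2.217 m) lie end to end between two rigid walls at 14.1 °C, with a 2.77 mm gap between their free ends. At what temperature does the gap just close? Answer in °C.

T = 44.6 °C

α₁L₁ = 1.99238×10⁻⁵ m/K, α₂L₂ = 7.0944×10⁻⁵ m/K → total 9.08678×10⁻⁵ m/K
ΔT = g/(α₁L₁+α₂L₂) = 2.77×10⁻³ / 9.08678×10⁻⁵ = 30.484 K
T = 14.1 + 30.484 = 44.584 °C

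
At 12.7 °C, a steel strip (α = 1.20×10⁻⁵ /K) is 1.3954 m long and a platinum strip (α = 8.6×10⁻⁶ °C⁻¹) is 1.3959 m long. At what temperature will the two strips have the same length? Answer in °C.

L₁(1 + α₁ΔT) = L₂(1 + α₂ΔT) ⇒ ΔT = (L₂ − L₁)/(α₁L₁ − α₂L₂)
L₂ − L₁ = 1.3959 − 1.3954 = 5.00×10⁻⁴ m
α₁L₁ − α₂L₂ = 1.20×10⁻⁵×1.3954 − 8.6×10⁻⁶×1.3959 = 4.74006×10⁻⁶ m/K
ΔT = 5.00×10⁻⁴ / 4.74006×10⁻⁶ = 105.484 K
T = 12.7 + 105.484 = 118.184 °C

T = 118.2 °C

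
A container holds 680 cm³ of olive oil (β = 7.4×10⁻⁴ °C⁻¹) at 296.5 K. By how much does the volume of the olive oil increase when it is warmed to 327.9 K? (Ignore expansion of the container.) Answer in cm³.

ΔV = 15.8 cm³

|ΔT| = |327.9 − 296.5| = 31.4 K
ΔV = βV₀ΔT = (7.4×10⁻⁴)(680)(31.4) = 15.8 cm³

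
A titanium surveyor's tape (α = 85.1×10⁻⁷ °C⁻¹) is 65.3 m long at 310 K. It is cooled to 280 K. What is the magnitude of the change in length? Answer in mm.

|ΔT| = |280 − 310| = 30 K
ΔL = αL₀ΔT = (85.1×10⁻⁷)(65.3)(30) = 1.67×10⁻² m

ΔL = 16.7 mm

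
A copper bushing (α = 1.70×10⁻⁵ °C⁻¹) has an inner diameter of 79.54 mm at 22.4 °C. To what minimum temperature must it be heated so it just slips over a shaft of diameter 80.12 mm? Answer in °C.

Required Δd = 80.12 − 79.54 = 0.58 mm
Δd = αd₀ΔT ⇒ ΔT = Δd/(αd₀) = 0.58 / (1.70×10⁻⁵ × 79.54) = 428.94 K
T_min = 22.4 + 428.94 = 451.34 °C

T = 451 °C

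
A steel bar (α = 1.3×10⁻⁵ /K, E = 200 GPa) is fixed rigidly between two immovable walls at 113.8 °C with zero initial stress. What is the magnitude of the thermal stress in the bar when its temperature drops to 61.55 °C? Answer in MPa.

Fully constrained: the free strain ε = αΔT is blocked, so σ = Eε = EαΔT.
|ΔT| = 52.25 K
σ = 200×10⁹ × 1.3×10⁻⁵ × 52.25 = 1.36×10⁸ Pa

σ = 136 MPa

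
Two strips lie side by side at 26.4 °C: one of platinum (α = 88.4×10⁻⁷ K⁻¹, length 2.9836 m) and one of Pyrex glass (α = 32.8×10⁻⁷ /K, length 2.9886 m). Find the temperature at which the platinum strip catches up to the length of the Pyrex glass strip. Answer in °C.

T = 328.1 °C

Equal length when α₁L₁ΔT − α₂L₂ΔT = L₂ − L₁ = 5.00×10⁻³ m
α₁L₁ = 2.6375024×10⁻⁵, α₂L₂ = 9.802608×10⁻⁶ → Δ(αL) = 1.6572416×10⁻⁵ m/K
ΔT = 5.00×10⁻³ / 1.6572416×10⁻⁵ = 301.706 K, so T = 26.4 + 301.706 = 328.106 °C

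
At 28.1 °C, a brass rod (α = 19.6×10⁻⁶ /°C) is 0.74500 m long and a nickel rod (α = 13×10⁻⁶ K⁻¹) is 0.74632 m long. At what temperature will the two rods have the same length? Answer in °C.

T = 297.5 °C

L₁(1 + α₁ΔT) = L₂(1 + α₂ΔT) ⇒ ΔT = (L₂ − L₁)/(α₁L₁ − α₂L₂)
L₂ − L₁ = 0.74632 − 0.74500 = 1.32×10⁻³ m
α₁L₁ − α₂L₂ = 19.6×10⁻⁶×0.74500 − 13×10⁻⁶×0.74632 = 4.89984×10⁻⁶ m/K
ΔT = 1.32×10⁻³ / 4.89984×10⁻⁶ = 269.397 K
T = 28.1 + 269.397 = 297.497 °C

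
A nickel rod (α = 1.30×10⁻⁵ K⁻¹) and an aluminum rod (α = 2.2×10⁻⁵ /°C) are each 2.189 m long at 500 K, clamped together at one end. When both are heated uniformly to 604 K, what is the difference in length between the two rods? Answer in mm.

2.05 mm

ΔT = 104 K
nickel: ΔL = 1.30×10⁻⁵ × 2.189 m × 104 = 2.9595×10⁻³ m = 2.9595 mm
aluminum: ΔL = 2.2×10⁻⁵ × 2.189 m × 104 = 5.0084×10⁻³ m = 5.0084 mm
difference = 5.0084 − 2.9595 = 2.0489 mm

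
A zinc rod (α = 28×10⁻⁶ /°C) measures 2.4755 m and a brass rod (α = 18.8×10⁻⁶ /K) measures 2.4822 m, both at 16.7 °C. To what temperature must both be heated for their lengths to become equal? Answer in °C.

Equal length when α₁L₁ΔT − α₂L₂ΔT = L₂ − L₁ = 6.70×10⁻³ m
α₁L₁ = 6.9314×10⁻⁵, α₂L₂ = 4.666536×10⁻⁵ → Δ(αL) = 2.264864×10⁻⁵ m/K
ΔT = 6.70×10⁻³ / 2.264864×10⁻⁵ = 295.824 K, so T = 16.7 + 295.824 = 312.524 °C

T = 312.5 °C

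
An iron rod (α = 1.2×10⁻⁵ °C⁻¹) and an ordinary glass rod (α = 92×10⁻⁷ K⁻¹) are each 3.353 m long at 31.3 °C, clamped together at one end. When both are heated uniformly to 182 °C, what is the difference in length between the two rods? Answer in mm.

1.41 mm

ΔT = 150.7 K
iron: ΔL = 1.2×10⁻⁵ × 3.353 m × 150.7 = 6.0636×10⁻³ m = 6.0636 mm
ordinary glass: ΔL = 92×10⁻⁷ × 3.353 m × 150.7 = 4.6487×10⁻³ m = 4.6487 mm
difference = 6.0636 − 4.6487 = 1.4149 mm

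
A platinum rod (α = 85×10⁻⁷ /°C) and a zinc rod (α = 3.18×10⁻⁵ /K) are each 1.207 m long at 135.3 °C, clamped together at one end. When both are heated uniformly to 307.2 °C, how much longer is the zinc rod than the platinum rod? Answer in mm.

ΔT = 171.9 K
platinum: ΔL = 85×10⁻⁷ × 1.207 m × 171.9 = 1.7636×10⁻³ m = 1.7636 mm
zinc: ΔL = 3.18×10⁻⁵ × 1.207 m × 171.9 = 6.5980×10⁻³ m = 6.5980 mm
difference = 6.5980 − 1.7636 = 4.8344 mm

4.83 mm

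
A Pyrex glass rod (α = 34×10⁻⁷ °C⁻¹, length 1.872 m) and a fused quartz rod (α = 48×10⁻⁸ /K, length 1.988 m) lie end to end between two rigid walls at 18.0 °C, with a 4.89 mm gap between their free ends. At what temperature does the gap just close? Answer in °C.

α₁L₁ = 6.3648×10⁻⁶ m/K, α₂L₂ = 9.5424×10⁻⁷ m/K → total 7.31904×10⁻⁶ m/K
ΔT = g/(α₁L₁+α₂L₂) = 4.89×10⁻³ / 7.31904×10⁻⁶ = 668.12 K
T = 18.0 + 668.12 = 686.12 °C

T = 686 °C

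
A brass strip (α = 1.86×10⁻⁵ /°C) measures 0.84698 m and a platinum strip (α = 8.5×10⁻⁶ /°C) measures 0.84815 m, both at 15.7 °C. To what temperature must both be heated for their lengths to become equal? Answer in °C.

L₁(1 + α₁ΔT) = L₂(1 + α₂ΔT) ⇒ ΔT = (L₂ − L₁)/(α₁L₁ − α₂L₂)
L₂ − L₁ = 0.84815 − 0.84698 = 1.17×10⁻³ m
α₁L₁ − α₂L₂ = 1.86×10⁻⁵×0.84698 − 8.5×10⁻⁶×0.84815 = 8.544553×10⁻⁶ m/K
ΔT = 1.17×10⁻³ / 8.544553×10⁻⁶ = 136.929 K
T = 15.7 + 136.929 = 152.629 °C

T = 152.6 °C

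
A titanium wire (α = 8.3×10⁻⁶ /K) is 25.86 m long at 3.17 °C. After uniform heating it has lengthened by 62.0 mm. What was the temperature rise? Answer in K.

ΔT = 289 K

ΔL = αL₀ΔT ⇒ ΔT = ΔL / (αL₀)
ΔT = 62.0×10⁻³ m / (8.3×10⁻⁶ × 25.86 m) = 288.86 K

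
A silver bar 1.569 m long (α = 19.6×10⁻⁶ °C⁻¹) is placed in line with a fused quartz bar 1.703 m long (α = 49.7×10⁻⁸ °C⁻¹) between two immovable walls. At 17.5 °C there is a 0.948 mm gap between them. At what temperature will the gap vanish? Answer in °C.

Gap closes when ΔL₁ + ΔL₂ = 0.948 mm = 9.48×10⁻⁴ m
(α₁L₁ + α₂L₂)ΔT = g
α₁L₁ + α₂L₂ = 19.6×10⁻⁶×1.569 + 49.7×10⁻⁸×1.703 = 3.1598791×10⁻⁵ m/K
ΔT = 9.48×10⁻⁴ / 3.1598791×10⁻⁵ = 30.001 K
T = 17.5 + 30.001 = 47.501 °C

T = 47.5 °C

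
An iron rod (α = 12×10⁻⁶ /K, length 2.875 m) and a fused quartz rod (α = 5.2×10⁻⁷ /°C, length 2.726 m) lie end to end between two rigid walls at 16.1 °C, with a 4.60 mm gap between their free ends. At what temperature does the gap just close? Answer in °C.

Gap closes when ΔL₁ + ΔL₂ = 4.60 mm = 4.60×10⁻³ m
(α₁L₁ + α₂L₂)ΔT = g
α₁L₁ + α₂L₂ = 12×10⁻⁶×2.875 + 5.2×10⁻⁷×2.726 = 3.591752×10⁻⁵ m/K
ΔT = 4.60×10⁻³ / 3.591752×10⁻⁵ = 128.07 K
T = 16.1 + 128.07 = 144.17 °C

T = 144 °C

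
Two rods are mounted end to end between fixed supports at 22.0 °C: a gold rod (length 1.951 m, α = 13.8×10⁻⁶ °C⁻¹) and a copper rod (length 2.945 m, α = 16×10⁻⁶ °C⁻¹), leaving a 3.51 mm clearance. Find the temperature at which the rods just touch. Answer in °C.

α₁L₁ = 2.69238×10⁻⁵ m/K, α₂L₂ = 4.712×10⁻⁵ m/K → total 7.40438×10⁻⁵ m/K
ΔT = g/(α₁L₁+α₂L₂) = 3.51×10⁻³ / 7.40438×10⁻⁵ = 47.404 K
T = 22.0 + 47.404 = 69.404 °C

T = 69.4 °C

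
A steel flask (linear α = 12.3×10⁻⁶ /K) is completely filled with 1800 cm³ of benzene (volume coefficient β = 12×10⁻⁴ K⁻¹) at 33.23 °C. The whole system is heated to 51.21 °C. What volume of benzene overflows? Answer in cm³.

The flask also expands: β_container ≈ 3α = 3.69×10⁻⁵ /K
Net overflow = V₀(β_liq − 3α_cont)ΔT
β − 3α = 1.20×10⁻³ − 3.69×10⁻⁵ = 1.1631×10⁻³ /K; ΔT = 17.98 K
ΔV = 1800 × 1.1631×10⁻³ × 17.98 = 37.6 cm³

37.6 cm³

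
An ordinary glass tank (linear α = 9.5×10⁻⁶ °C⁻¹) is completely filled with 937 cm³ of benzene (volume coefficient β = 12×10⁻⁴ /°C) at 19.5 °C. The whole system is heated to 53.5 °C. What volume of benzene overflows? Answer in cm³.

The tank also expands: β_container ≈ 3α = 2.85×10⁻⁵ /K
Net overflow = V₀(β_liq − 3α_cont)ΔT
β − 3α = 1.20×10⁻³ − 2.85×10⁻⁵ = 1.1715×10⁻³ /K; ΔT = 34.0 K
ΔV = 937 × 1.1715×10⁻³ × 34.0 = 37.3 cm³

37.3 cm³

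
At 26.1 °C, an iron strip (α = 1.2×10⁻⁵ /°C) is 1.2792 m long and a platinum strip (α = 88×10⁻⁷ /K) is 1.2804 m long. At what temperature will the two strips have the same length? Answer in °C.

T = 320.0 °C

L₁(1 + α₁ΔT) = L₂(1 + α₂ΔT) ⇒ ΔT = (L₂ − L₁)/(α₁L₁ − α₂L₂)
L₂ − L₁ = 1.2804 − 1.2792 = 1.20×10⁻³ m
α₁L₁ − α₂L₂ = 1.2×10⁻⁵×1.2792 − 88×10⁻⁷×1.2804 = 4.08288×10⁻⁶ m/K
ΔT = 1.20×10⁻³ / 4.08288×10⁻⁶ = 293.910 K
T = 26.1 + 293.910 = 320.010 °C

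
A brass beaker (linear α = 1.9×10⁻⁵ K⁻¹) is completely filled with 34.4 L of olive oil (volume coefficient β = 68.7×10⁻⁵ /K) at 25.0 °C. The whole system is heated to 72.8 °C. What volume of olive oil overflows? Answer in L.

The beaker also expands: β_container ≈ 3α = 5.7×10⁻⁵ /K
Net overflow = V₀(β_liq − 3α_cont)ΔT
β − 3α = 6.87×10⁻⁴ − 5.7×10⁻⁵ = 6.30×10⁻⁴ /K; ΔT = 47.8 K
ΔV = 34.4 × 6.30×10⁻⁴ × 47.8 = 1.04 L

1.04 L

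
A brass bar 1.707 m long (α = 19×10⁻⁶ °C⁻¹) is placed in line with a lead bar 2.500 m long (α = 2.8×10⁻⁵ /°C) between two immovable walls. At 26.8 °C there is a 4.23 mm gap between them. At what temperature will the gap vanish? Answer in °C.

Gap closes when ΔL₁ + ΔL₂ = 4.23 mm = 4.23×10⁻³ m
(α₁L₁ + α₂L₂)ΔT = g
α₁L₁ + α₂L₂ = 19×10⁻⁶×1.707 + 2.8×10⁻⁵×2.500 = 1.02433×10⁻⁴ m/K
ΔT = 4.23×10⁻³ / 1.02433×10⁻⁴ = 41.295 K
T = 26.8 + 41.295 = 68.095 °C

T = 68.1 °C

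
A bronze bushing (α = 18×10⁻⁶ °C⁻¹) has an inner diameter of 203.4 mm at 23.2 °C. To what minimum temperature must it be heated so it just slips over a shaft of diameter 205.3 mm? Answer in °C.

T = 542 °C

Required Δd = 205.3 − 203.4 = 1.9 mm
Δd = αd₀ΔT ⇒ ΔT = Δd/(αd₀) = 1.9 / (18×10⁻⁶ × 203.4) = 518.96 K
T_min = 23.2 + 518.96 = 542.16 °C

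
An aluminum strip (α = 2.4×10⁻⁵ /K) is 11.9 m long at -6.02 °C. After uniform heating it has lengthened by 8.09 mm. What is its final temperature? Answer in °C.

T = 22.3 °C

ΔL = αL₀ΔT ⇒ ΔT = ΔL / (αL₀)
ΔT = 8.09×10⁻³ m / (2.4×10⁻⁵ × 11.9 m) = 28.326 K
T = -6.02 + 28.326 = 22.306 °C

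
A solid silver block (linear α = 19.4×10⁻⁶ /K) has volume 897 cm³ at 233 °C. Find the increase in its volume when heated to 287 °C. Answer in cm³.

ΔV = 2.82 cm³

Isotropic solid: β ≈ 3α = 5.8×10⁻⁵ /K; ΔT = 54 K
ΔV = 3αV₀ΔT = 3(19.4×10⁻⁶)(897)(54) = 2.82 cm³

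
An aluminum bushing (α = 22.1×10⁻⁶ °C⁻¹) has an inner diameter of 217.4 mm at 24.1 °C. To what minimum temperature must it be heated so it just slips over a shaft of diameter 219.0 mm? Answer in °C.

T = 357 °C

Required Δd = 219.0 − 217.4 = 1.6 mm
Δd = αd₀ΔT ⇒ ΔT = Δd/(αd₀) = 1.6 / (22.1×10⁻⁶ × 217.4) = 333.02 K
T_min = 24.1 + 333.02 = 357.12 °C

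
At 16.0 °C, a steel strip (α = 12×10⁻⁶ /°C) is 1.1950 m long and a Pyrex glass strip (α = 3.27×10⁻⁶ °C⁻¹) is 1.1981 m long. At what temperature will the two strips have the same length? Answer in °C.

T = 313.4 °C

Equal length when α₁L₁ΔT − α₂L₂ΔT = L₂ − L₁ = 3.10×10⁻³ m
α₁L₁ = 1.434×10⁻⁵, α₂L₂ = 3.917787×10⁻⁶ → Δ(αL) = 1.0422213×10⁻⁵ m/K
ΔT = 3.10×10⁻³ / 1.0422213×10⁻⁵ = 297.442 K, so T = 16.0 + 297.442 = 313.442 °C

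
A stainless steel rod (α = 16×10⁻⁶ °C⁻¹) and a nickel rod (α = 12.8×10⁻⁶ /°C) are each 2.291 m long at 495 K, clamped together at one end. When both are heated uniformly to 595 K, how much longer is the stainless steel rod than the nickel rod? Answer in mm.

0.733 mm

ΔT = 100 K
stainless steel: ΔL = 16×10⁻⁶ × 2.291 m × 100 = 3.6656×10⁻³ m = 3.6656 mm
nickel: ΔL = 12.8×10⁻⁶ × 2.291 m × 100 = 2.9325×10⁻³ m = 2.9325 mm
difference = 3.6656 − 2.9325 = 0.7331 mm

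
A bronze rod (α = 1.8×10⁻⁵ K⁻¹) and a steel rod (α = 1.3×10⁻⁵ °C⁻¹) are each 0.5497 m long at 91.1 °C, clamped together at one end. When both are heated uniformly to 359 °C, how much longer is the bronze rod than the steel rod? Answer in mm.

ΔT = 267.9 K
bronze: ΔL = 1.8×10⁻⁵ × 0.5497 m × 267.9 = 2.6508×10⁻³ m = 2.6508 mm
steel: ΔL = 1.3×10⁻⁵ × 0.5497 m × 267.9 = 1.9144×10⁻³ m = 1.9144 mm
difference = 2.6508 − 1.9144 = 0.7364 mm

0.736 mm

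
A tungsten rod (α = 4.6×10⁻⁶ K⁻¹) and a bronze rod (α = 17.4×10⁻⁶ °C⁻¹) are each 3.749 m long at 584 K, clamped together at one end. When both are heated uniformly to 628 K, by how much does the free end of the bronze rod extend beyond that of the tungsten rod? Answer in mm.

2.11 mm

ΔT = 44 K
tungsten: ΔL = 4.6×10⁻⁶ × 3.749 m × 44 = 7.5880×10⁻⁴ m = 0.75880 mm
bronze: ΔL = 17.4×10⁻⁶ × 3.749 m × 44 = 2.8702×10⁻³ m = 2.8702 mm
difference = 2.8702 − 0.75880 = 2.1114 mm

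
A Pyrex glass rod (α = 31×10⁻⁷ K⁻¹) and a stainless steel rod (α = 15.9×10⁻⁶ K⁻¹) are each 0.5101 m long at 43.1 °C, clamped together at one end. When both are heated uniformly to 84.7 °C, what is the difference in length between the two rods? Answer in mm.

ΔT = 41.6 K
Pyrex glass: ΔL = 31×10⁻⁷ × 0.5101 m × 41.6 = 6.5782×10⁻⁵ m = 0.065782 mm
stainless steel: ΔL = 15.9×10⁻⁶ × 0.5101 m × 41.6 = 3.3740×10⁻⁴ m = 0.33740 mm
difference = 0.33740 − 0.065782 = 0.271618 mm

0.272 mm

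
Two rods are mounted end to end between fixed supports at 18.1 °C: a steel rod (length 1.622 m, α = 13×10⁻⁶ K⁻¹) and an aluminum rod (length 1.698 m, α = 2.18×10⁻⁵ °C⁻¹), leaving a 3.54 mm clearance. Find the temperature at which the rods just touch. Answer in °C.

T = 79.0 °C

α₁L₁ = 2.1086×10⁻⁵ m/K, α₂L₂ = 3.70164×10⁻⁵ m/K → total 5.81024×10⁻⁵ m/K
ΔT = g/(α₁L₁+α₂L₂) = 3.54×10⁻³ / 5.81024×10⁻⁵ = 60.927 K
T = 18.1 + 60.927 = 79.027 °C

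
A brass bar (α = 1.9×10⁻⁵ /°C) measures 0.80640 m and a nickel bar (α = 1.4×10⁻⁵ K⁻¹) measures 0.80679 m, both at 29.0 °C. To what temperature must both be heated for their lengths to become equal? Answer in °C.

L₁(1 + α₁ΔT) = L₂(1 + α₂ΔT) ⇒ ΔT = (L₂ − L₁)/(α₁L₁ − α₂L₂)
L₂ − L₁ = 0.80679 − 0.80640 = 3.90×10⁻⁴ m
α₁L₁ − α₂L₂ = 1.9×10⁻⁵×0.80640 − 1.4×10⁻⁵×0.80679 = 4.02654×10⁻⁶ m/K
ΔT = 3.90×10⁻⁴ / 4.02654×10⁻⁶ = 96.857 K
T = 29.0 + 96.857 = 125.857 °C

T = 125.9 °C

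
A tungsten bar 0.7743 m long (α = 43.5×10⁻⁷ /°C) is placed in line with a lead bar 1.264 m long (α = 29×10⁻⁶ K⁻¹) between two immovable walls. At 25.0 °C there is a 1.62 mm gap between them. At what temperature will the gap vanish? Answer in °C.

Gap closes when ΔL₁ + ΔL₂ = 1.62 mm = 1.62×10⁻³ m
(α₁L₁ + α₂L₂)ΔT = g
α₁L₁ + α₂L₂ = 43.5×10⁻⁷×0.7743 + 29×10⁻⁶×1.264 = 4.0024205×10⁻⁵ m/K
ΔT = 1.62×10⁻³ / 4.0024205×10⁻⁵ = 40.476 K
T = 25.0 + 40.476 = 65.476 °C

T = 65.5 °C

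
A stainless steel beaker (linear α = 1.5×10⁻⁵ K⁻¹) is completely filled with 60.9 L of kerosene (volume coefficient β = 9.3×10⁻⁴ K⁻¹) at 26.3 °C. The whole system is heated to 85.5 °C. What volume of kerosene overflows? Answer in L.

The beaker also expands: β_container ≈ 3α = 4.5×10⁻⁵ /K
Net overflow = V₀(β_liq − 3α_cont)ΔT
β − 3α = 9.30×10⁻⁴ − 4.5×10⁻⁵ = 8.85×10⁻⁴ /K; ΔT = 59.2 K
ΔV = 60.9 × 8.85×10⁻⁴ × 59.2 = 3.19 L

3.19 L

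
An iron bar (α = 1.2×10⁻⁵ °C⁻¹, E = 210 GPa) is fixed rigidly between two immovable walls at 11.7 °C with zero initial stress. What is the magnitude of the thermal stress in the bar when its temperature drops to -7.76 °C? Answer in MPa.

σ = 49.0 MPa

Fully constrained: the free strain ε = αΔT is blocked, so σ = Eε = EαΔT.
|ΔT| = 19.46 K
σ = 210×10⁹ × 1.2×10⁻⁵ × 19.46 = 4.90×10⁷ Pa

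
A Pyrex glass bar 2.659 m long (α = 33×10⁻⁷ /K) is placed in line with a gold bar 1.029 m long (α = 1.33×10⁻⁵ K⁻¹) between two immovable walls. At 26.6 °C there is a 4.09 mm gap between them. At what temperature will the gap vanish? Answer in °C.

T = 209 °C

α₁L₁ = 8.7747×10⁻⁶ m/K, α₂L₂ = 1.36857×10⁻⁵ m/K → total 2.24604×10⁻⁵ m/K
ΔT = g/(α₁L₁+α₂L₂) = 4.09×10⁻³ / 2.24604×10⁻⁵ = 182.10 K
T = 26.6 + 182.10 = 208.70 °C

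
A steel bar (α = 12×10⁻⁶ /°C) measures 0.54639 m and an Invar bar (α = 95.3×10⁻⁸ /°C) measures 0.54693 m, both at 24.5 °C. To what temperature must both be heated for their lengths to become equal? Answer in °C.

Equal length when α₁L₁ΔT − α₂L₂ΔT = L₂ − L₁ = 5.40×10⁻⁴ m
α₁L₁ = 6.55668×10⁻⁶, α₂L₂ = 5.2122429×10⁻⁷ → Δ(αL) = 6.03545571×10⁻⁶ m/K
ΔT = 5.40×10⁻⁴ / 6.03545571×10⁻⁶ = 89.471 K, so T = 24.5 + 89.471 = 113.971 °C

T = 114.0 °C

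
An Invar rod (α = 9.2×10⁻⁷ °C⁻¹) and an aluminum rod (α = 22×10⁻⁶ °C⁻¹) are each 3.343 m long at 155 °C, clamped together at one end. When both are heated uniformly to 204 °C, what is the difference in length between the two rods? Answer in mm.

3.45 mm

ΔT = 49 K
Invar: ΔL = 9.2×10⁻⁷ × 3.343 m × 49 = 1.5070×10⁻⁴ m = 0.15070 mm
aluminum: ΔL = 22×10⁻⁶ × 3.343 m × 49 = 3.6038×10⁻³ m = 3.6038 mm
difference = 3.6038 − 0.15070 = 3.4531 mm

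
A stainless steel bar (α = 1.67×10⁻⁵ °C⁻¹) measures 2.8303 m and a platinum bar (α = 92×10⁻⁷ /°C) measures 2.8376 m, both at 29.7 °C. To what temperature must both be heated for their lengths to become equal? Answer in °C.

T = 374.7 °C

Equal length when α₁L₁ΔT − α₂L₂ΔT = L₂ − L₁ = 7.30×10⁻³ m
α₁L₁ = 4.726601×10⁻⁵, α₂L₂ = 2.610592×10⁻⁵ → Δ(αL) = 2.116009×10⁻⁵ m/K
ΔT = 7.30×10⁻³ / 2.116009×10⁻⁵ = 344.989 K, so T = 29.7 + 344.989 = 374.689 °C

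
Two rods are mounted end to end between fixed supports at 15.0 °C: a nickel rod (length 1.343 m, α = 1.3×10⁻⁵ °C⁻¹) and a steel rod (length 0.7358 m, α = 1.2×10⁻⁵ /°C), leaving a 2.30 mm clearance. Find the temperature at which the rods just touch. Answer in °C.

α₁L₁ = 1.7459×10⁻⁵ m/K, α₂L₂ = 8.8296×10⁻⁶ m/K → total 2.62886×10⁻⁵ m/K
ΔT = g/(α₁L₁+α₂L₂) = 2.30×10⁻³ / 2.62886×10⁻⁵ = 87.49 K
T = 15.0 + 87.49 = 102.49 °C

T = 102 °C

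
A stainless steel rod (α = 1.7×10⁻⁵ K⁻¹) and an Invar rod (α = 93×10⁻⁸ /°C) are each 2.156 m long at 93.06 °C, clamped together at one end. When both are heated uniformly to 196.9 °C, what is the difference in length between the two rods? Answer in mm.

ΔT = 103.84 K
stainless steel: ΔL = 1.7×10⁻⁵ × 2.156 m × 103.84 = 3.8059×10⁻³ m = 3.8059 mm
Invar: ΔL = 93×10⁻⁸ × 2.156 m × 103.84 = 2.0821×10⁻⁴ m = 0.20821 mm
difference = 3.8059 − 0.20821 = 3.59769 mm

3.60 mm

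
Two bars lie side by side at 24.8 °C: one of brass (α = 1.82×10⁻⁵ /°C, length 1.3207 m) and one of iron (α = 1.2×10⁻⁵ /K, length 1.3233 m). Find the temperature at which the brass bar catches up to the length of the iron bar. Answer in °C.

T = 343.5 °C

L₁(1 + α₁ΔT) = L₂(1 + α₂ΔT) ⇒ ΔT = (L₂ − L₁)/(α₁L₁ − α₂L₂)
L₂ − L₁ = 1.3233 − 1.3207 = 2.60×10⁻³ m
α₁L₁ − α₂L₂ = 1.82×10⁻⁵×1.3207 − 1.2×10⁻⁵×1.3233 = 8.15714×10⁻⁶ m/K
ΔT = 2.60×10⁻³ / 8.15714×10⁻⁶ = 318.739 K
T = 24.8 + 318.739 = 343.539 °C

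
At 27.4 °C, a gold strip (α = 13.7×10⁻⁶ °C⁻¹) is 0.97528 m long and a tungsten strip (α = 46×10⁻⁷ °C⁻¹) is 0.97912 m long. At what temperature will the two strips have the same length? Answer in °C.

T = 460.9 °C

L₁(1 + α₁ΔT) = L₂(1 + α₂ΔT) ⇒ ΔT = (L₂ − L₁)/(α₁L₁ − α₂L₂)
L₂ − L₁ = 0.97912 − 0.97528 = 3.84×10⁻³ m
α₁L₁ − α₂L₂ = 13.7×10⁻⁶×0.97528 − 46×10⁻⁷×0.97912 = 8.857384×10⁻⁶ m/K
ΔT = 3.84×10⁻³ / 8.857384×10⁻⁶ = 433.537 K
T = 27.4 + 433.537 = 460.937 °C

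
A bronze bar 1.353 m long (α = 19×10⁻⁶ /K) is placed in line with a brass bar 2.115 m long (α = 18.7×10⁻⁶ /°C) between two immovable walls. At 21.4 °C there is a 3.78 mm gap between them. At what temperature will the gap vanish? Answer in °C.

T = 79.3 °C

Gap closes when ΔL₁ + ΔL₂ = 3.78 mm = 3.78×10⁻³ m
(α₁L₁ + α₂L₂)ΔT = g
α₁L₁ + α₂L₂ = 19×10⁻⁶×1.353 + 18.7×10⁻⁶×2.115 = 6.52575×10⁻⁵ m/K
ΔT = 3.78×10⁻³ / 6.52575×10⁻⁵ = 57.924 K
T = 21.4 + 57.924 = 79.324 °C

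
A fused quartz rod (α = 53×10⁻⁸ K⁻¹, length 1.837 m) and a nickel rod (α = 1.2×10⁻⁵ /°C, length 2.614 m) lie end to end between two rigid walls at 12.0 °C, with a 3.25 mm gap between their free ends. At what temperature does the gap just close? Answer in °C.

T = 112 °C

Gap closes when ΔL₁ + ΔL₂ = 3.25 mm = 3.25×10⁻³ m
(α₁L₁ + α₂L₂)ΔT = g
α₁L₁ + α₂L₂ = 53×10⁻⁸×1.837 + 1.2×10⁻⁵×2.614 = 3.234161×10⁻⁵ m/K
ΔT = 3.25×10⁻³ / 3.234161×10⁻⁵ = 100.49 K
T = 12.0 + 100.49 = 112.49 °C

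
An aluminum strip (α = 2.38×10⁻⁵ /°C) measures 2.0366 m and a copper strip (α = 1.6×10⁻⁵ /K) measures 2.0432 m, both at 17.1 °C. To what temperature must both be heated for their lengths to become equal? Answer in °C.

T = 435.4 °C

Equal length when α₁L₁ΔT − α₂L₂ΔT = L₂ − L₁ = 6.60×10⁻³ m
α₁L₁ = 4.847108×10⁻⁵, α₂L₂ = 3.26912×10⁻⁵ → Δ(αL) = 1.577988×10⁻⁵ m/K
ΔT = 6.60×10⁻³ / 1.577988×10⁻⁵ = 418.254 K, so T = 17.1 + 418.254 = 435.354 °C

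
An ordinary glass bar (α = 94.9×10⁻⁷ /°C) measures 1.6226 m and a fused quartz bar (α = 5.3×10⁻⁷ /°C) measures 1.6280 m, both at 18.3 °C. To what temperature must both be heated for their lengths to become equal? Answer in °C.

T = 389.8 °C

L₁(1 + α₁ΔT) = L₂(1 + α₂ΔT) ⇒ ΔT = (L₂ − L₁)/(α₁L₁ − α₂L₂)
L₂ − L₁ = 1.6280 − 1.6226 = 5.40×10⁻³ m
α₁L₁ − α₂L₂ = 94.9×10⁻⁷×1.6226 − 5.3×10⁻⁷×1.6280 = 1.4535634×10⁻⁵ m/K
ΔT = 5.40×10⁻³ / 1.4535634×10⁻⁵ = 371.501 K
T = 18.3 + 371.501 = 389.801 °C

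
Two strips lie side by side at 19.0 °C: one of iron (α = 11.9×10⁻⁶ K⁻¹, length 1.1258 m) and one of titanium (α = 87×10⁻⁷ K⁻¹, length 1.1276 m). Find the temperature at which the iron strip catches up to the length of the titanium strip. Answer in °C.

T = 520.8 °C

L₁(1 + α₁ΔT) = L₂(1 + α₂ΔT) ⇒ ΔT = (L₂ − L₁)/(α₁L₁ − α₂L₂)
L₂ − L₁ = 1.1276 − 1.1258 = 1.80×10⁻³ m
α₁L₁ − α₂L₂ = 11.9×10⁻⁶×1.1258 − 87×10⁻⁷×1.1276 = 3.5869×10⁻⁶ m/K
ΔT = 1.80×10⁻³ / 3.5869×10⁻⁶ = 501.826 K
T = 19.0 + 501.826 = 520.826 °C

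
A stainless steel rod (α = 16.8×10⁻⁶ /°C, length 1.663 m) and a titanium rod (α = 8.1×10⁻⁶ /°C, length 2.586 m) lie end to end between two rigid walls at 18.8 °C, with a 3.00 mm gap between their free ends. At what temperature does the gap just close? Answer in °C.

Gap closes when ΔL₁ + ΔL₂ = 3.00 mm = 3.00×10⁻³ m
(α₁L₁ + α₂L₂)ΔT = g
α₁L₁ + α₂L₂ = 16.8×10⁻⁶×1.663 + 8.1×10⁻⁶×2.586 = 4.8885×10⁻⁵ m/K
ΔT = 3.00×10⁻³ / 4.8885×10⁻⁵ = 61.369 K
T = 18.8 + 61.369 = 80.169 °C

T = 80.2 °C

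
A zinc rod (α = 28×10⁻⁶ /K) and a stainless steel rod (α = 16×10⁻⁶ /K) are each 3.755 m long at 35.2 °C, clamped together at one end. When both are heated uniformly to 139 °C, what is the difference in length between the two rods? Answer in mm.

ΔT = 103.8 K
zinc: ΔL = 28×10⁻⁶ × 3.755 m × 103.8 = 1.0914×10⁻² m = 10.914 mm
stainless steel: ΔL = 16×10⁻⁶ × 3.755 m × 103.8 = 6.2363×10⁻³ m = 6.2363 mm
difference = 10.914 − 6.2363 = 4.6777 mm

4.68 mm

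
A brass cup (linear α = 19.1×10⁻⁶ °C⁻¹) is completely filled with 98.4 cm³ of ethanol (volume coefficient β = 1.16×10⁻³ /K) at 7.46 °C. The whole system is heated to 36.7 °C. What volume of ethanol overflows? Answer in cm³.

The cup also expands: β_container ≈ 3α = 5.73×10⁻⁵ /K
Net overflow = V₀(β_liq − 3α_cont)ΔT
β − 3α = 1.16×10⁻³ − 5.73×10⁻⁵ = 1.1027×10⁻³ /K; ΔT = 29.24 K
ΔV = 98.4 × 1.1027×10⁻³ × 29.24 = 3.17 cm³

3.17 cm³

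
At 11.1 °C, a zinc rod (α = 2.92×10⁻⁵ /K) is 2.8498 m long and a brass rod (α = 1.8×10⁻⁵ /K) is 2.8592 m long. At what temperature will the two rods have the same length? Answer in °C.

T = 307.2 °C

L₁(1 + α₁ΔT) = L₂(1 + α₂ΔT) ⇒ ΔT = (L₂ − L₁)/(α₁L₁ − α₂L₂)
L₂ − L₁ = 2.8592 − 2.8498 = 9.40×10⁻³ m
α₁L₁ − α₂L₂ = 2.92×10⁻⁵×2.8498 − 1.8×10⁻⁵×2.8592 = 3.174856×10⁻⁵ m/K
ΔT = 9.40×10⁻³ / 3.174856×10⁻⁵ = 296.076 K
T = 11.1 + 296.076 = 307.176 °C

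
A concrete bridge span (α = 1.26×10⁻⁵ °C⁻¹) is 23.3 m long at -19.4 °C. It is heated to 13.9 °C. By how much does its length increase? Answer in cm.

|ΔT| = |13.9 − (-19.4)| = 33.3 K
ΔL = αL₀ΔT = (1.26×10⁻⁵)(23.3)(33.3) = 9.78×10⁻³ m

ΔL = 0.978 cm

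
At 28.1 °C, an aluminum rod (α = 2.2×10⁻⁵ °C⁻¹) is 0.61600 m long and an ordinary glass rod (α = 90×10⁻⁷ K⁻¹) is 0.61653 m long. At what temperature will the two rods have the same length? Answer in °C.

Equal length when α₁L₁ΔT − α₂L₂ΔT = L₂ − L₁ = 5.30×10⁻⁴ m
α₁L₁ = 1.3552×10⁻⁵, α₂L₂ = 5.54877×10⁻⁶ → Δ(αL) = 8.00323×10⁻⁶ m/K
ΔT = 5.30×10⁻⁴ / 8.00323×10⁻⁶ = 66.2233 K, so T = 28.1 + 66.2233 = 94.3233 °C

T = 94.32 °C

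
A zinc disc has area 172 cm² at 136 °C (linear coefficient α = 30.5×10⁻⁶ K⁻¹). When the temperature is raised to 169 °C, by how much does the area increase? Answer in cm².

ΔA = 0.346 cm²

Area coefficient ≈ 2α; |ΔT| = 33 K
ΔA = 2αA₀ΔT = 2(30.5×10⁻⁶)(172)(33) = 0.346 cm²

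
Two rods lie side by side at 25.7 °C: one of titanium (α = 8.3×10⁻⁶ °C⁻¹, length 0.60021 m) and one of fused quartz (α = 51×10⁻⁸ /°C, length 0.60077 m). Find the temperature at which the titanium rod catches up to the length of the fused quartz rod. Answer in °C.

T = 145.5 °C

L₁(1 + α₁ΔT) = L₂(1 + α₂ΔT) ⇒ ΔT = (L₂ − L₁)/(α₁L₁ − α₂L₂)
L₂ − L₁ = 0.60077 − 0.60021 = 5.60×10⁻⁴ m
α₁L₁ − α₂L₂ = 8.3×10⁻⁶×0.60021 − 51×10⁻⁸×0.60077 = 4.6753503×10⁻⁶ m/K
ΔT = 5.60×10⁻⁴ / 4.6753503×10⁻⁶ = 119.777 K
T = 25.7 + 119.777 = 145.477 °C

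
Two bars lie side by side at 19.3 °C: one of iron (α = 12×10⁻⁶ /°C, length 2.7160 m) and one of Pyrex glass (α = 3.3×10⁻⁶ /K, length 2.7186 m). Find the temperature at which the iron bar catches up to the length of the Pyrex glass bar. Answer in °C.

T = 129.4 °C

L₁(1 + α₁ΔT) = L₂(1 + α₂ΔT) ⇒ ΔT = (L₂ − L₁)/(α₁L₁ − α₂L₂)
L₂ − L₁ = 2.7186 − 2.7160 = 2.60×10⁻³ m
α₁L₁ − α₂L₂ = 12×10⁻⁶×2.7160 − 3.3×10⁻⁶×2.7186 = 2.362062×10⁻⁵ m/K
ΔT = 2.60×10⁻³ / 2.362062×10⁻⁵ = 110.073 K
T = 19.3 + 110.073 = 129.373 °C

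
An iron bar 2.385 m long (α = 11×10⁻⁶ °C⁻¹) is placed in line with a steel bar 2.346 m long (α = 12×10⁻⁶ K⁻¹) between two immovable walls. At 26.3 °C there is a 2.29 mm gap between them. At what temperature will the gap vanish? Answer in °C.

Gap closes when ΔL₁ + ΔL₂ = 2.29 mm = 2.29×10⁻³ m
(α₁L₁ + α₂L₂)ΔT = g
α₁L₁ + α₂L₂ = 11×10⁻⁶×2.385 + 12×10⁻⁶×2.346 = 5.4387×10⁻⁵ m/K
ΔT = 2.29×10⁻³ / 5.4387×10⁻⁵ = 42.106 K
T = 26.3 + 42.106 = 68.406 °C

T = 68.4 °C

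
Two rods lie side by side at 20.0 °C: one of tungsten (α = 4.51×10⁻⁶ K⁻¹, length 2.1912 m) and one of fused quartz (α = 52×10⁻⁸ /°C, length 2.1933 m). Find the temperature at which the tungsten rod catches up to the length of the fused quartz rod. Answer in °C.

T = 260.2 °C

L₁(1 + α₁ΔT) = L₂(1 + α₂ΔT) ⇒ ΔT = (L₂ − L₁)/(α₁L₁ − α₂L₂)
L₂ − L₁ = 2.1933 − 2.1912 = 2.10×10⁻³ m
α₁L₁ − α₂L₂ = 4.51×10⁻⁶×2.1912 − 52×10⁻⁸×2.1933 = 8.741796×10⁻⁶ m/K
ΔT = 2.10×10⁻³ / 8.741796×10⁻⁶ = 240.225 K
T = 20.0 + 240.225 = 260.225 °C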